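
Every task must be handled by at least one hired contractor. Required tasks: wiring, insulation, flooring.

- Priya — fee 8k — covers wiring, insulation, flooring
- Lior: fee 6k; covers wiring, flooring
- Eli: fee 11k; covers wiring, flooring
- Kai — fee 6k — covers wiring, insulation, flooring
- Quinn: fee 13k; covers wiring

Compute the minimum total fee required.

6

Kai alone covers wiring, insulation, flooring — every task.
Total fee: 6.
No cover costs less than 6.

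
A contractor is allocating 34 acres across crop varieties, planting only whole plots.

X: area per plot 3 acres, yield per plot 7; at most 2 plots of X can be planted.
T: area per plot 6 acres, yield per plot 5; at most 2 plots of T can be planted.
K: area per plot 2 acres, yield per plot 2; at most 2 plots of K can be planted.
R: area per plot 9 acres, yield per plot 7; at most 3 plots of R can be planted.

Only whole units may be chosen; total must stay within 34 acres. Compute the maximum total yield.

37

X has the best ratio (7/3); taking only X gives at most 2×7 = 14 (stopped by the supply cap of 2).
Mixing does better — 2×X, 1×T, 2×K, and 2×R: area 34 ≤ 34, yield 2·7 + 1·5 + 2·2 + 2·7 = 37.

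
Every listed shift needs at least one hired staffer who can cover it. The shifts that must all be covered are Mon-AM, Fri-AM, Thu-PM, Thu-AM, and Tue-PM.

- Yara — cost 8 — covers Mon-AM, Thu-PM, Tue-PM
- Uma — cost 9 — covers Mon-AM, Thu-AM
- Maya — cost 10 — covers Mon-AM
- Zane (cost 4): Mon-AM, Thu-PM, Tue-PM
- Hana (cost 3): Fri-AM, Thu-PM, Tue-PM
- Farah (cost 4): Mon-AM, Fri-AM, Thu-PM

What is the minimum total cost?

The greedy cost-per-new-shift heuristic would pick Hana, Zane, and Uma for 16, but a cheaper cover exists.
Choose Uma and Hana: together they cover Mon-AM, Fri-AM, Thu-PM, Thu-AM, Tue-PM — every shift.
Total cost: 9 + 3 = 12.
No cover costs less than 12.

12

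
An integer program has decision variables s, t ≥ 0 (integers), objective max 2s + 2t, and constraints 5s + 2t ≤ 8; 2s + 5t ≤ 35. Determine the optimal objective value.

8

(s,t)=(0,4): 5·0+2·4=8≤8, 2·0+5·4=20≤35, objective 8.
(s,t)=(0,3): 5·0+2·3=6≤8, 2·0+5·3=15≤35, objective 6.
Maximum is 8 at (s,t)=(0,4).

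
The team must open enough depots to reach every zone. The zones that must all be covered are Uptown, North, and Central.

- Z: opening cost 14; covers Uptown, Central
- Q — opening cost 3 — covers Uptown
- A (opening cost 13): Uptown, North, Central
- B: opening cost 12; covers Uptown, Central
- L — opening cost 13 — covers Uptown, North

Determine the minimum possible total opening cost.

The greedy cost-per-new-zone heuristic would pick Q and A for 16, but a cheaper cover exists.
A alone covers Uptown, North, Central — every zone.
Total opening cost: 13.
No cover costs less than 13.

13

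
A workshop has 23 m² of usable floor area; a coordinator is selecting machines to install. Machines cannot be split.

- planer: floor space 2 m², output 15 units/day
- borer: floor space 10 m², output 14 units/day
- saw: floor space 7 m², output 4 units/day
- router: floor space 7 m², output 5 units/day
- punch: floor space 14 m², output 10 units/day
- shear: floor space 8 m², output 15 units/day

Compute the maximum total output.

Allowing fractional choices, the relaxed optimum would be about 46.1, but machines are indivisible.
planer + router + shear: floor space 2 + 7 + 8 = 17 ≤ 23, output 15 + 5 + 15 = 35.
planer + saw + shear: floor space 2 + 7 + 8 = 17 ≤ 23, output 15 + 4 + 15 = 34.
planer + borer + shear: floor space 2 + 10 + 8 = 20 ≤ 23, output 15 + 14 + 15 = 44.
Best is planer, borer, and shear with total output 44.

44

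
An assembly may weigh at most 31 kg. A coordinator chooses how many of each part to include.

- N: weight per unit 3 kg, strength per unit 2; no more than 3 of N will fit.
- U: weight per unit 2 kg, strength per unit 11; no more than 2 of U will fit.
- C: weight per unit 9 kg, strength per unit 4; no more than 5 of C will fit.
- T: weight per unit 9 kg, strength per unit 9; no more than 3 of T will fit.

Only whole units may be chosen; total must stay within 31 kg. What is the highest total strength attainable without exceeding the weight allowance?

49

2×U and 3×T: weight 31 ≤ 31, strength 2·11 + 3·9 = 49.
3×N, 2×U, and 2×T: weight 31 ≤ 31, strength 3·2 + 2·11 + 2·9 = 46.
Best is 49.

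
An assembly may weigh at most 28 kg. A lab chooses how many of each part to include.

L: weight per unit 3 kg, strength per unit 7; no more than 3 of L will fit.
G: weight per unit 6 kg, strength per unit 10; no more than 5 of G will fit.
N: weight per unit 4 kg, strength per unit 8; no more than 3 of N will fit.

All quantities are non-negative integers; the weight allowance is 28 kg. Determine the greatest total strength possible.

This is a bounded integer knapsack.
L has the best ratio (7/3); taking only L gives at most 3×7 = 21 (stopped by the supply cap of 3).
Mixing does better — 3×L, 1×G, and 3×N: weight 27 ≤ 28, strength 3·7 + 1·10 + 3·8 = 55.

55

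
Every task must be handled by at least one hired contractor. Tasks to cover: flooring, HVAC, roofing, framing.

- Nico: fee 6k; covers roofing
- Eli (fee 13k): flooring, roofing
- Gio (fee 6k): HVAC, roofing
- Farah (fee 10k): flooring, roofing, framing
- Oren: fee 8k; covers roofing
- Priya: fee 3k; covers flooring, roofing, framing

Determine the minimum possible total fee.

Choose Gio and Priya: together they cover flooring, HVAC, roofing, framing — every task.
Total fee: 6 + 3 = 9.
No cover costs less than 9.

9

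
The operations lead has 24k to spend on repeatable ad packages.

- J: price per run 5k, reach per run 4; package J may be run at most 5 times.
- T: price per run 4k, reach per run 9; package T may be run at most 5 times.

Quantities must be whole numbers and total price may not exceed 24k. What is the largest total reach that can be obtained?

45

5×T: price 20 ≤ 24, reach 5·9 = 45.
1×J and 4×T: price 21 ≤ 24, reach 1·4 + 4·9 = 40.
Best is 45.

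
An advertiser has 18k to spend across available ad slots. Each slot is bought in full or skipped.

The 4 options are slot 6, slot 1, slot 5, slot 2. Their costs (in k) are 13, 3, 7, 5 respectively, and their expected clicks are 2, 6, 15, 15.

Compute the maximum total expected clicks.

Treat it as a binary knapsack problem.
slot 5 + slot 2: cost 7 + 5 = 12 ≤ 18, expected clicks 15 + 15 = 30.
slot 1 + slot 5 + slot 2: cost 3 + 7 + 5 = 15 ≤ 18, expected clicks 6 + 15 + 15 = 36.
Best is slot 1, slot 5, and slot 2 with total expected clicks 36.

36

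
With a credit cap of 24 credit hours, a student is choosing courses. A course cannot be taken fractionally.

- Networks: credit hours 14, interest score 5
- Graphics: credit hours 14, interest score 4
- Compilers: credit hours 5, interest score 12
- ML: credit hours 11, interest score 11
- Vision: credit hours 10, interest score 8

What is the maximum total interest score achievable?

23

This is an integer program with binary decision variables.
Allowing fractional choices, the relaxed optimum would be about 29.4, but courses are indivisible.
Compilers + ML: credit hours 5 + 11 = 16 ≤ 24, interest score 12 + 11 = 23.
ML + Vision: credit hours 11 + 10 = 21 ≤ 24, interest score 11 + 8 = 19.
Compilers + Vision: credit hours 5 + 10 = 15 ≤ 24, interest score 12 + 8 = 20.
Best is Compilers and ML with total interest score 23.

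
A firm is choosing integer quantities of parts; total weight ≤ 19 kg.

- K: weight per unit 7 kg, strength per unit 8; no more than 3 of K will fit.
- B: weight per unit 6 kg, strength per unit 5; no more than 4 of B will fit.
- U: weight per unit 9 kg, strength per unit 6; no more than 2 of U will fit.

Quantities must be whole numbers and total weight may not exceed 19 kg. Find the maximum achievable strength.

18

This is a bounded integer knapsack.
K has the best ratio (8/7); taking only K gives at most 2×8 = 16 (stopped by the weight limit).
Mixing does better — 1×K and 2×B: weight 19 ≤ 19, strength 1·8 + 2·5 = 18.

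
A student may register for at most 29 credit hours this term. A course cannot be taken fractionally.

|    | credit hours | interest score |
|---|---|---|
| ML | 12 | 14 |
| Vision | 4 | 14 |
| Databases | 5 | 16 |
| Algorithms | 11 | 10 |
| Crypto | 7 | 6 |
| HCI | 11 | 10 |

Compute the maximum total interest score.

50

Take ML, Vision, Databases, and Crypto: credit hours 12 + 4 + 5 + 7 = 28 ≤ 29, interest score 14 + 14 + 16 + 6 = 50.
No other feasible combination does better.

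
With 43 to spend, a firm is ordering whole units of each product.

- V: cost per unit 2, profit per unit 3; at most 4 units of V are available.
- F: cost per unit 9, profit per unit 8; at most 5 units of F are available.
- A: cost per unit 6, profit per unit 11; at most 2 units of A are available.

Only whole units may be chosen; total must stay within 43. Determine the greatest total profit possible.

This is a bounded integer knapsack.
A has the best ratio (11/6); taking only A gives at most 2×11 = 22 (stopped by the supply cap of 2).
Mixing does better — 2×V, 3×F, and 2×A: cost 43 ≤ 43, profit 2·3 + 3·8 + 2·11 = 52.

52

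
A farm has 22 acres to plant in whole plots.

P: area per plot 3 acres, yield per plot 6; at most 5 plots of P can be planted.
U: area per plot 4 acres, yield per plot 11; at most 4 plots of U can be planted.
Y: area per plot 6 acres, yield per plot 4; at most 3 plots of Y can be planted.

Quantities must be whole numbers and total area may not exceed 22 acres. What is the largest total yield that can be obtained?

3×P and 3×U: area 21 ≤ 22, yield 3·6 + 3·11 = 51.
2×P and 4×U: area 22 ≤ 22, yield 2·6 + 4·11 = 56.
Best is 56.

56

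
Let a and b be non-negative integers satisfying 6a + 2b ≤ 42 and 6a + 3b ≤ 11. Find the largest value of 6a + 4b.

(a,b)=(0,3) is feasible, giving 12.
(a,b)=(0,2) is feasible, giving 8.
No feasible integer point exceeds 12.

12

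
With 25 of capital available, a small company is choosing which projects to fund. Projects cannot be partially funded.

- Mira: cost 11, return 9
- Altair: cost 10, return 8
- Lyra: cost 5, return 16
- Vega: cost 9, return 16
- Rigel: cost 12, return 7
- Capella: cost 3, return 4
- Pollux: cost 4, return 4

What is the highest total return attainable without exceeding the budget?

41

Allowing fractional choices, the relaxed optimum would be about 43.3, but projects are indivisible.
Altair + Lyra + Vega: cost 10 + 5 + 9 = 24 ≤ 25, return 8 + 16 + 16 = 40.
Lyra + Vega + Capella + Pollux: cost 5 + 9 + 3 + 4 = 21 ≤ 25, return 16 + 16 + 4 + 4 = 40.
Mira + Lyra + Vega: cost 11 + 5 + 9 = 25 ≤ 25, return 9 + 16 + 16 = 41.
Best is Mira, Lyra, and Vega with total return 41.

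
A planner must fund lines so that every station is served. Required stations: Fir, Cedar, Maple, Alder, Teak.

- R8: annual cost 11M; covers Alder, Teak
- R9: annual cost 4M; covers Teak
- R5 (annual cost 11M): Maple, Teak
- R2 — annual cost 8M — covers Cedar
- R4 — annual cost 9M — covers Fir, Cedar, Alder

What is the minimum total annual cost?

20

This is a weighted set-cover instance.
The greedy cost-per-new-station heuristic would pick R4, R9, and R5 for 24, but a cheaper cover exists.
Choose R5 and R4: together they cover Fir, Cedar, Maple, Alder, Teak — every station.
Total annual cost: 11 + 9 = 20.
No cover costs less than 20.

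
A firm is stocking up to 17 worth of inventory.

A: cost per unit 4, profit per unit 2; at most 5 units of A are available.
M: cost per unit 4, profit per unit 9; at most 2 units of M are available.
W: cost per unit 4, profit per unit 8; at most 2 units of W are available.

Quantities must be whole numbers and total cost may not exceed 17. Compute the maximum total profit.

34

M has the best ratio (9/4); taking only M gives at most 2×9 = 18 (stopped by the supply cap of 2).
Mixing does better — 2×M and 2×W: cost 16 ≤ 17, profit 2·9 + 2·8 = 34.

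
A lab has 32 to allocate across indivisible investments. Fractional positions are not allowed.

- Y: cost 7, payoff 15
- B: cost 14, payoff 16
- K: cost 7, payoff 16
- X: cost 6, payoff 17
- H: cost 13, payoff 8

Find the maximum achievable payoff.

This is a 0-1 knapsack instance.
Y + K + X: cost 7 + 7 + 6 = 20 ≤ 32, payoff 15 + 16 + 17 = 48.
B + K + X: cost 14 + 7 + 6 = 27 ≤ 32, payoff 16 + 16 + 17 = 49.
Y + B + X: cost 7 + 14 + 6 = 27 ≤ 32, payoff 15 + 16 + 17 = 48.
Best is B, K, and X with total payoff 49.

49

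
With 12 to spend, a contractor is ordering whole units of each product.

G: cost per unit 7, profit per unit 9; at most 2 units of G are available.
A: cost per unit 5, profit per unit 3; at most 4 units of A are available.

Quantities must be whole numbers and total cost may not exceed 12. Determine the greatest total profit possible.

This is a bounded integer knapsack.
G has the best ratio (9/7); taking only G gives at most 1×9 = 9 (stopped by the cost limit).
Mixing does better — 1×G and 1×A: cost 12 ≤ 12, profit 1·9 + 1·3 = 12.

12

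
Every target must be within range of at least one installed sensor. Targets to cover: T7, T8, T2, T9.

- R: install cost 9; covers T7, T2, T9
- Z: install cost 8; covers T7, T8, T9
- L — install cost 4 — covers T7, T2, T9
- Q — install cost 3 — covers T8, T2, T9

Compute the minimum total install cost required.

7

Choose L and Q: together they cover T7, T8, T2, T9 — every target.
Total install cost: 4 + 3 = 7.
No cover costs less than 7.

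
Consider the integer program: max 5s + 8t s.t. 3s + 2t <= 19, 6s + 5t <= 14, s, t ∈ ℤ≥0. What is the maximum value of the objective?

(s,t)=(0,2): 3·0+2·2=4≤19, 6·0+5·2=10≤14, objective 16.
(s,t)=(1,1): 3·1+2·1=5≤19, 6·1+5·1=11≤14, objective 13.
(s,t)=(0,1): 3·0+2·1=2≤19, 6·0+5·1=5≤14, objective 8.
Maximum is 16 at (s,t)=(0,2).

16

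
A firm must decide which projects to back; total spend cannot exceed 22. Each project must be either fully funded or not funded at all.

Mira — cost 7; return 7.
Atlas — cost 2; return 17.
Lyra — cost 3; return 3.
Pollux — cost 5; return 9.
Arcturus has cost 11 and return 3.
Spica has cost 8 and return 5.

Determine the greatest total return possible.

Take Mira, Atlas, Pollux, and Spica: cost 7 + 2 + 5 + 8 = 22 ≤ 22, return 7 + 17 + 9 + 5 = 38.
No other feasible combination does better.

38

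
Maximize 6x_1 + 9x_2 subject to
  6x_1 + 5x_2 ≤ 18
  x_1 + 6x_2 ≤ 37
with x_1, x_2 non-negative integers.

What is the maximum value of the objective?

The continuous relaxation peaks at (0, 3.6) with value 32.40; rounding to a feasible lattice point costs some objective.
(x_1,x_2)=(0,3): 6·0+5·3=15≤18, 1·0+6·3=18≤37, objective 27.
(x_1,x_2)=(1,2): 6·1+5·2=16≤18, 1·1+6·2=13≤37, objective 24.
(x_1,x_2)=(0,2): 6·0+5·2=10≤18, 1·0+6·2=12≤37, objective 18.
No feasible integer point exceeds 27.

27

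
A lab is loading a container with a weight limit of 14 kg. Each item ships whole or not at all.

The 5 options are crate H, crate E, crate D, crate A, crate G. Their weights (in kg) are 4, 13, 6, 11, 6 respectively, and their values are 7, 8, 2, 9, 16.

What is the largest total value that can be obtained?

This is an integer program with binary decision variables.
Take crate H and crate G: weight 4 + 6 = 10 ≤ 14, value 7 + 16 = 23.
No other feasible combination does better.

23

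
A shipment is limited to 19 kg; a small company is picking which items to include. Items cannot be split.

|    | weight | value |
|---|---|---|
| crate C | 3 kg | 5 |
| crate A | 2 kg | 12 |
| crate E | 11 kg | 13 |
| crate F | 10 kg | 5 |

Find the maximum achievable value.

Take crate C, crate A, and crate E: weight 3 + 2 + 11 = 16 ≤ 19, value 5 + 12 + 13 = 30.
No other feasible combination does better.

30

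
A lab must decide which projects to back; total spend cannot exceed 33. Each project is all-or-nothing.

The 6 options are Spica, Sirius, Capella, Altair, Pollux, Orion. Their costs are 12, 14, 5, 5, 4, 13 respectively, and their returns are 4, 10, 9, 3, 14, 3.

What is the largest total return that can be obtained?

36

Take Sirius, Capella, Altair, and Pollux: cost 14 + 5 + 5 + 4 = 28 ≤ 33, return 10 + 9 + 3 + 14 = 36.
No other feasible combination does better.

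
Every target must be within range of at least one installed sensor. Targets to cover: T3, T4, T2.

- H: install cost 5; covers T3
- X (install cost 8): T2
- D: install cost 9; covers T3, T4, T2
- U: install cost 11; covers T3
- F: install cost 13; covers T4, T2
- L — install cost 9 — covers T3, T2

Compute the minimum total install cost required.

9

D alone covers T3, T4, T2 — every target.
Total install cost: 9.
No cover costs less than 9.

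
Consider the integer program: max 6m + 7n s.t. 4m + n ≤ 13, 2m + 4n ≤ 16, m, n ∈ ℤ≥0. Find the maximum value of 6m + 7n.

Relaxing integrality, the LP optimum is 34.43 at (m,n) = (2.57, 2.71), which is not an integer point.
(m,n)=(2,3): 4·2+1·3=11≤13, 2·2+4·3=16≤16, objective 33.
(m,n)=(1,3): 4·1+1·3=7≤13, 2·1+4·3=14≤16, objective 27.
(m,n)=(2,2): 4·2+1·2=10≤13, 2·2+4·2=12≤16, objective 26.
(m,n)=(3,1): 4·3+1·1=13≤13, 2·3+4·1=10≤16, objective 25.
No feasible integer point exceeds 33.

33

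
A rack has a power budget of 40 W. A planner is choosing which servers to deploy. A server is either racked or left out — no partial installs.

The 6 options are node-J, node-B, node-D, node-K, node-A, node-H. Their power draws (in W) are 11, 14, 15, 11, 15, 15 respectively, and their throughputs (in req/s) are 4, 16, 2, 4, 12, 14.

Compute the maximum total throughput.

34

This is an integer program with binary decision variables.
node-J + node-B + node-H: power draw 11 + 14 + 15 = 40 ≤ 40, throughput 4 + 16 + 14 = 34.
node-B + node-K + node-H: power draw 14 + 11 + 15 = 40 ≤ 40, throughput 16 + 4 + 14 = 34.
The maximum throughput is 34; one optimal choice is node-J, node-B, and node-H.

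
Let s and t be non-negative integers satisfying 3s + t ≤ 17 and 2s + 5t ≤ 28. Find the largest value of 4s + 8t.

48

Relaxing integrality, the LP optimum is 48.31 at (s,t) = (4.38, 3.85), which is not an integer point.
(s,t)=(4,4): 3·4+1·4=16≤17, 2·4+5·4=28≤28, objective 48.
(s,t)=(3,4): 3·3+1·4=13≤17, 2·3+5·4=26≤28, objective 44.
(s,t)=(4,3): 3·4+1·3=15≤17, 2·4+5·3=23≤28, objective 40.
(s,t)=(3,3): 3·3+1·3=12≤17, 2·3+5·3=21≤28, objective 36.
No feasible integer point exceeds 48.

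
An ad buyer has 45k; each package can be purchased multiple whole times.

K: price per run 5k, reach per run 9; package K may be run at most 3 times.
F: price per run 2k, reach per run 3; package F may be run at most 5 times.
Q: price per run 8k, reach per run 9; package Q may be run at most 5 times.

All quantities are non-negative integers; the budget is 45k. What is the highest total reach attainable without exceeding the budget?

K has the best ratio (9/5); taking only K gives at most 3×9 = 27 (stopped by the supply cap of 3).
Mixing does better — 3×K, 3×F, and 3×Q: price 45 ≤ 45, reach 3·9 + 3·3 + 3·9 = 63.

63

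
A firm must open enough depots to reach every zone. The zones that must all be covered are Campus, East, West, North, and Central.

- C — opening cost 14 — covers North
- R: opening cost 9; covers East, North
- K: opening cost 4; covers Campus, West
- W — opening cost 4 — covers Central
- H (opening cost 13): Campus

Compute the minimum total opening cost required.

17

Choose R, K, and W: together they cover Campus, East, West, North, Central — every zone.
Total opening cost: 9 + 4 + 4 = 17.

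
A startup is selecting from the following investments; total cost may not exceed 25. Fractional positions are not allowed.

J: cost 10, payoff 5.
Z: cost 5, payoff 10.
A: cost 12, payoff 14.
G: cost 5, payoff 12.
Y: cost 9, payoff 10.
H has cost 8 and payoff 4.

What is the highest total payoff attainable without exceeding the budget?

Z + A + G: cost 5 + 12 + 5 = 22 ≤ 25, payoff 10 + 14 + 12 = 36.
Z + G + Y: cost 5 + 5 + 9 = 19 ≤ 25, payoff 10 + 12 + 10 = 32.
A + G + H: cost 12 + 5 + 8 = 25 ≤ 25, payoff 14 + 12 + 4 = 30.
Best is Z, A, and G with total payoff 36.

36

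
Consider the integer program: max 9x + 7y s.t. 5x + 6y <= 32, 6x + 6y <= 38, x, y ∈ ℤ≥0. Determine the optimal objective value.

(x,y)=(6,0): 5·6+6·0=30≤32, 6·6+6·0=36≤38, objective 54.
(x,y)=(5,1): 5·5+6·1=31≤32, 6·5+6·1=36≤38, objective 52.
(x,y)=(5,0): 5·5+6·0=25≤32, 6·5+6·0=30≤38, objective 45.
No feasible integer point exceeds 54.

54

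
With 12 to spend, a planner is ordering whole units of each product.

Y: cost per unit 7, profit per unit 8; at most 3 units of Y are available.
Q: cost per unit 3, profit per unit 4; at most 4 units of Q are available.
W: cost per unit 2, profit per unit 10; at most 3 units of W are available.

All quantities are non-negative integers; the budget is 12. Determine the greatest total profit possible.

W has the best ratio (10/2); taking only W gives at most 3×10 = 30 (stopped by the supply cap of 3).
Mixing does better — 2×Q and 3×W: cost 12 ≤ 12, profit 2·4 + 3·10 = 38.

38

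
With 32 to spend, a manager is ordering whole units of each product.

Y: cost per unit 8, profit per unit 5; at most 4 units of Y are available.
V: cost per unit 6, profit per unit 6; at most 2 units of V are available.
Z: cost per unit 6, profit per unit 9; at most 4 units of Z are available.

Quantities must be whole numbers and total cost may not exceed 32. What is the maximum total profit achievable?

42

This is a bounded integer knapsack.
1×V and 4×Z: cost 30 ≤ 32, profit 1·6 + 4·9 = 42.
1×Y and 4×Z: cost 32 ≤ 32, profit 1·5 + 4·9 = 41.
Best is 42.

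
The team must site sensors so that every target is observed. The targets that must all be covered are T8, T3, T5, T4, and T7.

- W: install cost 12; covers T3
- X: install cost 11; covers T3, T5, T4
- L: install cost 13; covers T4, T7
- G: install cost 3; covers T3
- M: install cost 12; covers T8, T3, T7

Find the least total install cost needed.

23

The greedy cost-per-new-target heuristic would pick G, X, and M for 26, but a cheaper cover exists.
Choose X and M: together they cover T8, T3, T5, T4, T7 — every target.
Total install cost: 11 + 12 = 23.
No cover costs less than 23.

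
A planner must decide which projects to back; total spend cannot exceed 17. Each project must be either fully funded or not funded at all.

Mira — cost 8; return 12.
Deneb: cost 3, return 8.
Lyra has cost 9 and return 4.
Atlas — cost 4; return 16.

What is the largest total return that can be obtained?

Mira + Deneb + Atlas: cost 8 + 3 + 4 = 15 ≤ 17, return 12 + 8 + 16 = 36.
Deneb + Lyra + Atlas: cost 3 + 9 + 4 = 16 ≤ 17, return 8 + 4 + 16 = 28.
Mira + Atlas: cost 8 + 4 = 12 ≤ 17, return 12 + 16 = 28.
Best is Mira, Deneb, and Atlas with total return 36.

36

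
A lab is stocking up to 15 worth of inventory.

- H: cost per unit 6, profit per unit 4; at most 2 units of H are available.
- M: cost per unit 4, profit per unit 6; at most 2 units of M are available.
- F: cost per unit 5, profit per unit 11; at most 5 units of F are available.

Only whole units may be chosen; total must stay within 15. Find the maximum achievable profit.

33

This is a bounded integer knapsack.
Take 3×F: cost 15 ≤ 15, profit 3·11 = 33.
No other integer combination yields more.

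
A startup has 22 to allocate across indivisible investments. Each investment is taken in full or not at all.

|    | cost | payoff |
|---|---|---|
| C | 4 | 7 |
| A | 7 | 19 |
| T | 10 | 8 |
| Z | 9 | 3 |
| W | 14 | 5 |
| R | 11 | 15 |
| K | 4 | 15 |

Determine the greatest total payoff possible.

49

This is an integer program with binary decision variables.
Allowing fractional choices, the relaxed optimum would be about 50.5, but investments are indivisible.
A + R + K: cost 7 + 11 + 4 = 22 ≤ 22, payoff 19 + 15 + 15 = 49.
A + T + K: cost 7 + 10 + 4 = 21 ≤ 22, payoff 19 + 8 + 15 = 42.
C + A + K: cost 4 + 7 + 4 = 15 ≤ 22, payoff 7 + 19 + 15 = 41.
Best is A, R, and K with total payoff 49.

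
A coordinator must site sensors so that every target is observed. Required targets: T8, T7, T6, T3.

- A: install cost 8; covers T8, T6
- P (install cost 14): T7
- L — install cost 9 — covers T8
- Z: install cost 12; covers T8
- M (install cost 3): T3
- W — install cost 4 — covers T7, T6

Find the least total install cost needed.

15

Choose A, M, and W: together they cover T8, T7, T6, T3 — every target.
Total install cost: 8 + 3 + 4 = 15.
No cover costs less than 15.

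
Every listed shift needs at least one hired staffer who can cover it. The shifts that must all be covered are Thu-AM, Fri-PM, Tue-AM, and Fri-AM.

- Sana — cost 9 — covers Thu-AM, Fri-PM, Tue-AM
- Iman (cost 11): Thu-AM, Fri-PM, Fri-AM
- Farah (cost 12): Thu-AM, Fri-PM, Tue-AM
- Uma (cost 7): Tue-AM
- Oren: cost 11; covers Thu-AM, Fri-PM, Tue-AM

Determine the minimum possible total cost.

18

The greedy cost-per-new-shift heuristic would pick Sana and Iman for 20, but a cheaper cover exists.
Choose Iman and Uma: together they cover Thu-AM, Fri-PM, Tue-AM, Fri-AM — every shift.
Total cost: 11 + 7 = 18.
No cover costs less than 18.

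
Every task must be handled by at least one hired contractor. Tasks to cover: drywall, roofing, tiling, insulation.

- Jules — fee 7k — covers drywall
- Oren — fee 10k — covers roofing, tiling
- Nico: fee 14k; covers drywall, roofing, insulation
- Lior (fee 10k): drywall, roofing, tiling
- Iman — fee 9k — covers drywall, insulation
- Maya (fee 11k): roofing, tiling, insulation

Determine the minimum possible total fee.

The greedy cost-per-new-task heuristic would pick Lior and Iman for 19, but a cheaper cover exists.
Choose Jules and Maya: together they cover drywall, roofing, tiling, insulation — every task.
Total fee: 7 + 11 = 18.
No cover costs less than 18.

18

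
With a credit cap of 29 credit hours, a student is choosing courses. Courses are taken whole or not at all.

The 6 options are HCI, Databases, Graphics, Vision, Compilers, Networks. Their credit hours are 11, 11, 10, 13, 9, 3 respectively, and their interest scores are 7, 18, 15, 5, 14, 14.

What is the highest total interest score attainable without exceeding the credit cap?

47

Treat it as a binary knapsack problem.
Allowing fractional choices, the relaxed optimum would be about 55.0, but courses are indivisible.
Graphics + Compilers + Networks: credit hours 10 + 9 + 3 = 22 ≤ 29, interest score 15 + 14 + 14 = 43.
Databases + Compilers + Networks: credit hours 11 + 9 + 3 = 23 ≤ 29, interest score 18 + 14 + 14 = 46.
Databases + Graphics + Networks: credit hours 11 + 10 + 3 = 24 ≤ 29, interest score 18 + 15 + 14 = 47.
Best is Databases, Graphics, and Networks with total interest score 47.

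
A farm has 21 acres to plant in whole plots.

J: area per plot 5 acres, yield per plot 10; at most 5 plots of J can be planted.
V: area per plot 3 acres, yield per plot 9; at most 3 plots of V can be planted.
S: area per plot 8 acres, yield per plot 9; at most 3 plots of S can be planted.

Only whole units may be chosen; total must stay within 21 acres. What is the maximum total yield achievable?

48

V has the best ratio (9/3); taking only V gives at most 3×9 = 27 (stopped by the supply cap of 3).
Mixing does better — 3×J and 2×V: area 21 ≤ 21, yield 3·10 + 2·9 = 48.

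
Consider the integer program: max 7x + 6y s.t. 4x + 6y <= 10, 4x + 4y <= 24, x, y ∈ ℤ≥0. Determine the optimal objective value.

(x,y)=(2,0): 4·2+6·0=8≤10, 4·2+4·0=8≤24, objective 14.
(x,y)=(1,1): 4·1+6·1=10≤10, 4·1+4·1=8≤24, objective 13.
Maximum is 14 at (x,y)=(2,0).

14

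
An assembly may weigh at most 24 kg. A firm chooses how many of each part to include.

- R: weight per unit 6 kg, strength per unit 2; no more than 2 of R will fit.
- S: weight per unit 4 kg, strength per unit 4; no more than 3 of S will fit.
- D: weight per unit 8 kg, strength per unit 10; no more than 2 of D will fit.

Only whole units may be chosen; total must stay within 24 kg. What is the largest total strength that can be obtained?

28

1×S and 2×D: weight 20 ≤ 24, strength 1·4 + 2·10 = 24.
2×S and 2×D: weight 24 ≤ 24, strength 2·4 + 2·10 = 28.
Best is 28.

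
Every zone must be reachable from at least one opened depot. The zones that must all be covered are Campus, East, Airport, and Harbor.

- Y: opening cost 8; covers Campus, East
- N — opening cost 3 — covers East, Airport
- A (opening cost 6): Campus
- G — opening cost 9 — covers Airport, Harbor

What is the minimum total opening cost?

The greedy cost-per-new-zone heuristic would pick N, A, and G for 18, but a cheaper cover exists.
Choose Y and G: together they cover Campus, East, Airport, Harbor — every zone.
Total opening cost: 8 + 9 = 17.
No cover costs less than 17.

17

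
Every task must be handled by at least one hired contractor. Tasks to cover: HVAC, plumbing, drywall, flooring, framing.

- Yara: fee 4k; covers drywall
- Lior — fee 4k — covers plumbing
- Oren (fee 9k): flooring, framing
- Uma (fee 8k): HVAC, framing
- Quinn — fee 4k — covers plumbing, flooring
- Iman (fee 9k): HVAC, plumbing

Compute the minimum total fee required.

Choose Yara, Uma, and Quinn: together they cover HVAC, plumbing, drywall, flooring, framing — every task.
Total fee: 4 + 8 + 4 = 16.
No cover costs less than 16.

16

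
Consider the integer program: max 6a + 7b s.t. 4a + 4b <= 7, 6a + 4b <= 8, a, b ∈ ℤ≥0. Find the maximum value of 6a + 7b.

(a,b)=(0,1): 4·0+4·1=4≤7, 6·0+4·1=4≤8, objective 7.
(a,b)=(1,0): 4·1+4·0=4≤7, 6·1+4·0=6≤8, objective 6.
(a,b)=(0,0): 4·0+4·0=0≤7, 6·0+4·0=0≤8, objective 0.
No feasible integer point exceeds 7.

7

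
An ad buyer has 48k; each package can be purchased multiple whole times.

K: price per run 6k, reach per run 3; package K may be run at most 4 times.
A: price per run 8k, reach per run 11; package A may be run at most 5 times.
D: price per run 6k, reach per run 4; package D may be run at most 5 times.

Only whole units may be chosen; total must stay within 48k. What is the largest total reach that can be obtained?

59

Take 5×A and 1×D: price 46 ≤ 48, reach 5·11 + 1·4 = 59.
A has the best ratio (11/8) and is taken to its limit of 5; remaining capacity is filled optimally with the others.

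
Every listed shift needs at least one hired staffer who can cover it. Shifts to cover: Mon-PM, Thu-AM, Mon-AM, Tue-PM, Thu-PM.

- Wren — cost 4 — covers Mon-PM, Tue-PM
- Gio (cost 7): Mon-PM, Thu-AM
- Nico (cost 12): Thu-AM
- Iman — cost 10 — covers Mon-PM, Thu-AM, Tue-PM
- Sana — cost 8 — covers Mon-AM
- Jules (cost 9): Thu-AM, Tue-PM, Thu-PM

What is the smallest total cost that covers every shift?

21

Choose Wren, Sana, and Jules: together they cover Mon-PM, Thu-AM, Mon-AM, Tue-PM, Thu-PM — every shift.
Total cost: 4 + 8 + 9 = 21.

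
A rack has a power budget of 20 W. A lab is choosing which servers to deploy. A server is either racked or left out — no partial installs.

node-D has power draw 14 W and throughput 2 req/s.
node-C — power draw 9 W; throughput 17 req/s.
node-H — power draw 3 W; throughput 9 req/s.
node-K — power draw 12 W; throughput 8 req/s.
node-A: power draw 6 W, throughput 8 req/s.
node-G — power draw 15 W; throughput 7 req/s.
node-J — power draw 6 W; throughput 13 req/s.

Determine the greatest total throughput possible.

39

Allowing fractional choices, the relaxed optimum would be about 41.7, but servers are indivisible.
node-C + node-H + node-J: power draw 9 + 3 + 6 = 18 ≤ 20, throughput 17 + 9 + 13 = 39.
node-C + node-H + node-A: power draw 9 + 3 + 6 = 18 ≤ 20, throughput 17 + 9 + 8 = 34.
node-C + node-J: power draw 9 + 6 = 15 ≤ 20, throughput 17 + 13 = 30.
Best is node-C, node-H, and node-J with total throughput 39.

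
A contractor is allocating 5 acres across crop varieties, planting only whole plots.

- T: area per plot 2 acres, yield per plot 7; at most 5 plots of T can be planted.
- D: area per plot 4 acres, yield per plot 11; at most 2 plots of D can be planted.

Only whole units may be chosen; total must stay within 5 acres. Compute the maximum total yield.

1×D: area 4 ≤ 5, yield 1·11 = 11.
2×T: area 4 ≤ 5, yield 2·7 = 14.
Best is 14.

14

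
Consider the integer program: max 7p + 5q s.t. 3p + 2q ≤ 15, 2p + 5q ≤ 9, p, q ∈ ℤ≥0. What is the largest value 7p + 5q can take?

(p,q)=(4,0): 3·4+2·0=12≤15, 2·4+5·0=8≤9, objective 28.
(p,q)=(3,0): 3·3+2·0=9≤15, 2·3+5·0=6≤9, objective 21.
The best lattice point is (4,0), giving 28.

28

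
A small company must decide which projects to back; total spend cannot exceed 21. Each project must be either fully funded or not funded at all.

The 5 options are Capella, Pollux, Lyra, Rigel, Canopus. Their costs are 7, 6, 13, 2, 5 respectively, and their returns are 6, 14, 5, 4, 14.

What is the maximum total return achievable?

38

This is a 0-1 knapsack instance.
Take Capella, Pollux, Rigel, and Canopus: cost 7 + 6 + 2 + 5 = 20 ≤ 21, return 6 + 14 + 4 + 14 = 38.
No other feasible combination does better.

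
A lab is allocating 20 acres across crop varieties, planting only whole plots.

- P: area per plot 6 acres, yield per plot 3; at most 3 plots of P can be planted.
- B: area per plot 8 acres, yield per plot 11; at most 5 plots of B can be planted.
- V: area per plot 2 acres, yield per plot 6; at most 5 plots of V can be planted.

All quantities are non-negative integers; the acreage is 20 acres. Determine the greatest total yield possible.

Take 1×B and 5×V: area 18 ≤ 20, yield 1·11 + 5·6 = 41.
V has the best ratio (6/2) and is taken to its limit of 5; remaining capacity is filled optimally with the others.

41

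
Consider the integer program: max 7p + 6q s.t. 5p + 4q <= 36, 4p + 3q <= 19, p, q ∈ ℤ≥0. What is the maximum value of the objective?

Relaxing integrality, the LP optimum is 38.00 at (p,q) = (0, 6.33), which is not an integer point.
(p,q)=(1,5) is feasible, giving 37.
(p,q)=(0,6) is feasible, giving 36.
(p,q)=(1,4) is feasible, giving 31.
(p,q)=(0,5) is feasible, giving 30.
Maximum is 37 at (p,q)=(1,5).

37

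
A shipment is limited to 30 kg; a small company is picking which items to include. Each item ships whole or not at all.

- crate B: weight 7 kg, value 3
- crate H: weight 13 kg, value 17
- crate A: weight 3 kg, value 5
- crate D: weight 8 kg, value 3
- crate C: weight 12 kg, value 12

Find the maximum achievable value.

34

Allowing fractional choices, the relaxed optimum would be about 34.9, but items are indivisible.
crate H + crate A + crate C: weight 13 + 3 + 12 = 28 ≤ 30, value 17 + 5 + 12 = 34.
crate H + crate C: weight 13 + 12 = 25 ≤ 30, value 17 + 12 = 29.
crate B + crate H + crate A: weight 7 + 13 + 3 = 23 ≤ 30, value 3 + 17 + 5 = 25.
Best is crate H, crate A, and crate C with total value 34.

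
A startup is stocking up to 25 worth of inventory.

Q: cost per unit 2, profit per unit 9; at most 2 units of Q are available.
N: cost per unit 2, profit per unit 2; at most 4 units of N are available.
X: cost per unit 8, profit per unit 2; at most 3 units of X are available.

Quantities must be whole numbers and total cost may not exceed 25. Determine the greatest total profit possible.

28

2×Q, 2×N, and 2×X: cost 24 ≤ 25, profit 2·9 + 2·2 + 2·2 = 26.
2×Q, 4×N, and 1×X: cost 20 ≤ 25, profit 2·9 + 4·2 + 1·2 = 28.
Best is 28.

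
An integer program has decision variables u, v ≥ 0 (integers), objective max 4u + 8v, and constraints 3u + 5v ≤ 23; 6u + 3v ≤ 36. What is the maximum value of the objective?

36

(u,v)=(1,4) is feasible, giving 36.
(u,v)=(0,4) is feasible, giving 32.
No feasible integer point exceeds 36.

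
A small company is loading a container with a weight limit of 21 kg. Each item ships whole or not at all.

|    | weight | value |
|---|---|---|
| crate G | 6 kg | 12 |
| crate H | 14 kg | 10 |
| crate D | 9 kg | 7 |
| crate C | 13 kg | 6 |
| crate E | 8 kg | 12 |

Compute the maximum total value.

Take crate G and crate E: weight 6 + 8 = 14 ≤ 21, value 12 + 12 = 24.
No other feasible combination does better.

24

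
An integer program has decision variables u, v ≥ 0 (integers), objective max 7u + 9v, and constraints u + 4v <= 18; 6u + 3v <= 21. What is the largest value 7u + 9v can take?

Relaxing integrality, the LP optimum is 47.29 at (u,v) = (1.43, 4.14), which is not an integer point.
(u,v)=(1,4) is feasible, giving 43.
(u,v)=(2,3) is feasible, giving 41.
(u,v)=(0,4) is feasible, giving 36.
The best lattice point is (1,4), giving 43.

43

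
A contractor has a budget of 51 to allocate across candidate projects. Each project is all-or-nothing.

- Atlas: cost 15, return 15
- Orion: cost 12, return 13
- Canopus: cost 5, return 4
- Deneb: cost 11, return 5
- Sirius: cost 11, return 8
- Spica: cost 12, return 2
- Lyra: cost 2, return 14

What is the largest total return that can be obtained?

55

Allowing fractional choices, the relaxed optimum would be about 56.7, but projects are indivisible.
Atlas + Orion + Deneb + Sirius + Lyra: cost 15 + 12 + 11 + 11 + 2 = 51 ≤ 51, return 15 + 13 + 5 + 8 + 14 = 55.
Atlas + Orion + Canopus + Sirius + Lyra: cost 15 + 12 + 5 + 11 + 2 = 45 ≤ 51, return 15 + 13 + 4 + 8 + 14 = 54.
Atlas + Orion + Canopus + Deneb + Lyra: cost 15 + 12 + 5 + 11 + 2 = 45 ≤ 51, return 15 + 13 + 4 + 5 + 14 = 51.
Best is Atlas, Orion, Deneb, Sirius, and Lyra with total return 55.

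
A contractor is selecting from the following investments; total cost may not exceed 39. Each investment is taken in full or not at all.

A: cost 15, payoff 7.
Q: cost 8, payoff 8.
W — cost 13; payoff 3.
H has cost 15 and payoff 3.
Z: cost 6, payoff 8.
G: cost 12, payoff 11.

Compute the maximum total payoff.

30

This is a 0-1 knapsack instance.
Take Q, W, Z, and G: cost 8 + 13 + 6 + 12 = 39 ≤ 39, payoff 8 + 3 + 8 + 11 = 30.
No other feasible combination does better.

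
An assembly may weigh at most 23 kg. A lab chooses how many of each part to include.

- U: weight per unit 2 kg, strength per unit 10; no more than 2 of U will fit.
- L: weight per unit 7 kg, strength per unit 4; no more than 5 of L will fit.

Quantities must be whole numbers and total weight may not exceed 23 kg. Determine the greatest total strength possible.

2×U and 1×L: weight 11 ≤ 23, strength 2·10 + 1·4 = 24.
2×U and 2×L: weight 18 ≤ 23, strength 2·10 + 2·4 = 28.
Best is 28.

28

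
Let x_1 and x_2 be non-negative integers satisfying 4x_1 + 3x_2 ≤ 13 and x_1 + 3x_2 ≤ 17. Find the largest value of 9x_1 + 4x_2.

27

The continuous relaxation peaks at (3.25, 0) with value 29.25; rounding to a feasible lattice point costs some objective.
(x_1,x_2)=(3,0): 4·3+3·0=12≤13, 1·3+3·0=3≤17, objective 27.
(x_1,x_2)=(2,1): 4·2+3·1=11≤13, 1·2+3·1=5≤17, objective 22.
(x_1,x_2)=(2,0): 4·2+3·0=8≤13, 1·2+3·0=2≤17, objective 18.
The best lattice point is (3,0), giving 27.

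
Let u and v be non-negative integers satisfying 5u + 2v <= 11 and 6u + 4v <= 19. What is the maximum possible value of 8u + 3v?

17

(u,v)=(1,3): 5·1+2·3=11≤11, 6·1+4·3=18≤19, objective 17.
(u,v)=(2,0): 5·2+2·0=10≤11, 6·2+4·0=12≤19, objective 16.
(u,v)=(1,2): 5·1+2·2=9≤11, 6·1+4·2=14≤19, objective 14.
(u,v)=(0,4): 5·0+2·4=8≤11, 6·0+4·4=16≤19, objective 12.
The best lattice point is (1,3), giving 17.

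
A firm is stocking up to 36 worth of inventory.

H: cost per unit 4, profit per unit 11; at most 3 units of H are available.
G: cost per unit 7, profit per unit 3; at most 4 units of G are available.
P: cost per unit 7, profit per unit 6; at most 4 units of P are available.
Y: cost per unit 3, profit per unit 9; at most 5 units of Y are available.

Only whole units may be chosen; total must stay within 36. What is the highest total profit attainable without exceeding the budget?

84

This is a bounded integer knapsack.
Take 3×H, 1×P, and 5×Y: cost 34 ≤ 36, profit 3·11 + 1·6 + 5·9 = 84.
Y has the best ratio (9/3) and is taken to its limit of 5; remaining capacity is filled optimally with the others.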